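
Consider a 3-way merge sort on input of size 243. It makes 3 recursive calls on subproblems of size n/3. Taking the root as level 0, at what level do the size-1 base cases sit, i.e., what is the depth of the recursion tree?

For divide and conquer with division factor 3:

Problem sizes at each level:
Level 0: 243
Level 1: 81
Level 2: 27
Level 3: 9
Level 4: 3
Level 5: 1

The root is level 0 and the size-1 base case is level 5 (the tree spans levels 0 through 5, i.e. 6 levels counting the root), so the depth is the number of divisions: log_3(243) = 5

The recursion tree depth is log_3(243) = 5. At each level, the problem size is divided by 3, so it takes 5 divisions to reduce to a base case of size 1. The algorithm makes 3 recursive calls at each level.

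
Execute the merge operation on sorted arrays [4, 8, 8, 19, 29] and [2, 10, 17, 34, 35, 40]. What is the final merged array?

Merging process:

Compare 4 vs 2: take 2 from right. Merged: [2]
Compare 4 vs 10: take 4 from left. Merged: [2, 4]
Compare 8 vs 10: take 8 from left. Merged: [2, 4, 8]
Compare 8 vs 10: take 8 from left. Merged: [2, 4, 8, 8]
Compare 19 vs 10: take 10 from right. Merged: [2, 4, 8, 8, 10]
Compare 19 vs 17: take 17 from right. Merged: [2, 4, 8, 8, 10, 17]
Compare 19 vs 34: take 19 from left. Merged: [2, 4, 8, 8, 10, 17, 19]
Compare 29 vs 34: take 29 from left. Merged: [2, 4, 8, 8, 10, 17, 19, 29]
Append remaining from right: [34, 35, 40]. Merged: [2, 4, 8, 8, 10, 17, 19, 29, 34, 35, 40]

Final merged array: [2, 4, 8, 8, 10, 17, 19, 29, 34, 35, 40]
Total comparisons: 8

The merged array is [2, 4, 8, 8, 10, 17, 19, 29, 34, 35, 40], requiring 8 comparisons. The merge step runs in O(n) time where n is the total number of elements.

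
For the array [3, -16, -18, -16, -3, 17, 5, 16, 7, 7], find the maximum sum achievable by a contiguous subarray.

Using Kadane's algorithm on [3, -16, -18, -16, -3, 17, 5, 16, 7, 7]:

Scanning through the array:
Position 1 (value -16): max_ending_here = -13, max_so_far = 3
Position 2 (value -18): max_ending_here = -18, max_so_far = 3
Position 3 (value -16): max_ending_here = -16, max_so_far = 3
Position 4 (value -3): max_ending_here = -3, max_so_far = 3
Position 5 (value 17): max_ending_here = 17, max_so_far = 17
Position 6 (value 5): max_ending_here = 22, max_so_far = 22
Position 7 (value 16): max_ending_here = 38, max_so_far = 38
Position 8 (value 7): max_ending_here = 45, max_so_far = 45
Position 9 (value 7): max_ending_here = 52, max_so_far = 52

Maximum subarray: [17, 5, 16, 7, 7]
Maximum sum: 52

The maximum subarray is [17, 5, 16, 7, 7] with sum 52. This subarray runs from index 5 to index 9.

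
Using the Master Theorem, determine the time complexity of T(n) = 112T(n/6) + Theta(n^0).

Master Theorem for T(n) = 112T(n/6) + O(n^0):

a = 112, b = 6, c = 0
log_b(a) = log_6(112) = 2.6334

Case 1: c = 0 < log_6(112) = 2.6334
T(n) = O(n^(log_6 112))

For T(n) = 112T(n/6) + O(n^0): log_6(112) = 2.6334. This is Case 1 of the Master Theorem (c < log_b(a), work dominated by leaves), giving O(n^(log_6 112)).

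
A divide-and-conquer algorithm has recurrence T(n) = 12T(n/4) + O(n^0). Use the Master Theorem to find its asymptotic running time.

Master Theorem for T(n) = 12T(n/4) + O(n^0):

a = 12, b = 4, c = 0
log_b(a) = log_4(12) = 1.7925

Case 1: c = 0 < log_4(12) = 1.7925
T(n) = O(n^(log_4 12))

For T(n) = 12T(n/4) + O(n^0): log_4(12) = 1.7925. This is Case 1 of the Master Theorem (c < log_b(a), work dominated by leaves), giving O(n^(log_4 12)).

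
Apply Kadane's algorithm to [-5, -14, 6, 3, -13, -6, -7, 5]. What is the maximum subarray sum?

Using Kadane's algorithm on [-5, -14, 6, 3, -13, -6, -7, 5]:

Scanning through the array:
Position 1 (value -14): max_ending_here = -14, max_so_far = -5
Position 2 (value 6): max_ending_here = 6, max_so_far = 6
Position 3 (value 3): max_ending_here = 9, max_so_far = 9
Position 4 (value -13): max_ending_here = -4, max_so_far = 9
Position 5 (value -6): max_ending_here = -6, max_so_far = 9
Position 6 (value -7): max_ending_here = -7, max_so_far = 9
Position 7 (value 5): max_ending_here = 5, max_so_far = 9

Maximum subarray: [6, 3]
Maximum sum: 9

The maximum subarray is [6, 3] with sum 9. This subarray runs from index 2 to index 3.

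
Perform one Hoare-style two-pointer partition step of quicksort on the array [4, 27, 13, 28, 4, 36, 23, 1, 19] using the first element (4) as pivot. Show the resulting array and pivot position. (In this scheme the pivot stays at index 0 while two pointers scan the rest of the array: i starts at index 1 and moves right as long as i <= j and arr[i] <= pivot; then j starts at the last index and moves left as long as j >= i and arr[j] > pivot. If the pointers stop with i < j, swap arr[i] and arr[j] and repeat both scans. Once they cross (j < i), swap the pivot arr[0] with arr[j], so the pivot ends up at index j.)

Hoare-style two-pointer partition with pivot = 4:

Initial array: [4, 27, 13, 28, 4, 36, 23, 1, 19]

Pointers start at i = 1, j = 8.
i stops at index 1 (arr[1]=27 > 4), j stops at index 7 (arr[7]=1 <= 4): swap arr[1] and arr[7], array becomes [4, 1, 13, 28, 4, 36, 23, 27, 19]
i stops at index 2 (arr[2]=13 > 4), j stops at index 4 (arr[4]=4 <= 4): swap arr[2] and arr[4], array becomes [4, 1, 4, 28, 13, 36, 23, 27, 19]
i ends at 3, j ends at 2: the pointers have crossed (j < i), so scanning stops.

Swap pivot arr[0] with arr[2] to place pivot at position 2: [4, 1, 4, 28, 13, 36, 23, 27, 19]
Pivot position: 2

After partitioning with pivot 4, the array becomes [4, 1, 4, 28, 13, 36, 23, 27, 19]. The pivot is placed at index 2. All elements to the left of the pivot are <= 4, and all elements to the right are > 4.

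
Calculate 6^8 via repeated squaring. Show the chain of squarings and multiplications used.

Computing 6^8 by squaring (build up from 6^1; each line after the first costs one multiplication):

6^1 = 6
6^2 = (6^1)^2 = 6^2 = 36
6^4 = (6^2)^2 = 36^2 = 1296
6^8 = (6^4)^2 = 1296^2 = 1679616

Result: 1679616
Multiplications needed: 3 (3 lines after 6^1)

6^8 = 1679616. Using exponentiation by squaring, this requires 3 multiplications. The key idea: if the exponent is even, square the half-power; if odd, multiply by the base once.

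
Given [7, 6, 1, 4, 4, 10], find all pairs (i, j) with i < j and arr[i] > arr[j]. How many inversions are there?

Finding inversions in [7, 6, 1, 4, 4, 10]:

(0, 1): arr[0]=7 > arr[1]=6
(0, 2): arr[0]=7 > arr[2]=1
(0, 3): arr[0]=7 > arr[3]=4
(0, 4): arr[0]=7 > arr[4]=4
(1, 2): arr[1]=6 > arr[2]=1
(1, 3): arr[1]=6 > arr[3]=4
(1, 4): arr[1]=6 > arr[4]=4

Total inversions: 7

The array has 7 inversion(s): (0,1), (0,2), (0,3), (0,4), (1,2), (1,3), (1,4). Each pair (i,j) satisfies i < j and arr[i] > arr[j].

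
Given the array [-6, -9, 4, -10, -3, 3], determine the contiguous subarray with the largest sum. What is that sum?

Using Kadane's algorithm on [-6, -9, 4, -10, -3, 3]:

Scanning through the array:
Position 1 (value -9): max_ending_here = -9, max_so_far = -6
Position 2 (value 4): max_ending_here = 4, max_so_far = 4
Position 3 (value -10): max_ending_here = -6, max_so_far = 4
Position 4 (value -3): max_ending_here = -3, max_so_far = 4
Position 5 (value 3): max_ending_here = 3, max_so_far = 4

Maximum subarray: [4]
Maximum sum: 4

The maximum subarray is [4] with sum 4. This subarray runs from index 2 to index 2.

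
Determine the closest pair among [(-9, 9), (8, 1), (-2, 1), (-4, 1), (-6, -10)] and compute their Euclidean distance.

Computing all pairwise distances among 5 points:

d((-9, 9), (8, 1)) = 18.7883
d((-9, 9), (-2, 1)) = 10.6301
d((-9, 9), (-4, 1)) = 9.434
d((-9, 9), (-6, -10)) = 19.2354
d((8, 1), (-2, 1)) = 10.0
d((8, 1), (-4, 1)) = 12.0
d((8, 1), (-6, -10)) = 17.8045
d((-2, 1), (-4, 1)) = 2.0 <-- minimum
d((-2, 1), (-6, -10)) = 11.7047
d((-4, 1), (-6, -10)) = 11.1803

Closest pair: (-2, 1) and (-4, 1) with distance 2.0

The closest pair is (-2, 1) and (-4, 1) with Euclidean distance 2.0. For 5 points, brute-force pairwise comparison is shown above. For large n, the divide-and-conquer algorithm (sort by x, recurse on halves, check the dividing strip) achieves O(n log n).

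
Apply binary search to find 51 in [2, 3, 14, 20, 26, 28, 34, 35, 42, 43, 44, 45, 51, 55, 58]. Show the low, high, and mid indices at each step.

Binary search for 51 in [2, 3, 14, 20, 26, 28, 34, 35, 42, 43, 44, 45, 51, 55, 58]:

lo=0, hi=14, mid=7, arr[mid]=35 -> 35 < 51, search right half
lo=8, hi=14, mid=11, arr[mid]=45 -> 45 < 51, search right half
lo=12, hi=14, mid=13, arr[mid]=55 -> 55 > 51, search left half
lo=12, hi=12, mid=12, arr[mid]=51 -> Found target at index 12!

Binary search finds 51 at index 12 after 4 comparisons. The search repeatedly halves the search space by comparing with the middle element.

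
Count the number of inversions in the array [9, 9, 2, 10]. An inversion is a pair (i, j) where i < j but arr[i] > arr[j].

Finding inversions in [9, 9, 2, 10]:

(0, 2): arr[0]=9 > arr[2]=2
(1, 2): arr[1]=9 > arr[2]=2

Total inversions: 2

The array has 2 inversion(s): (0,2), (1,2). Each pair (i,j) satisfies i < j and arr[i] > arr[j].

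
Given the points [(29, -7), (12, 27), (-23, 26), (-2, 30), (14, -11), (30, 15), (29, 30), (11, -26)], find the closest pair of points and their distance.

Computing all pairwise distances among 8 points:

d((29, -7), (12, 27)) = 38.0132
d((29, -7), (-23, 26)) = 61.5873
d((29, -7), (-2, 30)) = 48.2701
d((29, -7), (14, -11)) = 15.5242
d((29, -7), (30, 15)) = 22.0227
d((29, -7), (29, 30)) = 37.0
d((29, -7), (11, -26)) = 26.1725
d((12, 27), (-23, 26)) = 35.0143
d((12, 27), (-2, 30)) = 14.3178 <-- minimum
d((12, 27), (14, -11)) = 38.0526
d((12, 27), (30, 15)) = 21.6333
d((12, 27), (29, 30)) = 17.2627
d((12, 27), (11, -26)) = 53.0094
d((-23, 26), (-2, 30)) = 21.3776
d((-23, 26), (14, -11)) = 52.3259
d((-23, 26), (30, 15)) = 54.1295
d((-23, 26), (29, 30)) = 52.1536
d((-23, 26), (11, -26)) = 62.1289
d((-2, 30), (14, -11)) = 44.0114
d((-2, 30), (30, 15)) = 35.3412
d((-2, 30), (29, 30)) = 31.0
d((-2, 30), (11, -26)) = 57.4891
d((14, -11), (30, 15)) = 30.5287
d((14, -11), (29, 30)) = 43.6578
d((14, -11), (11, -26)) = 15.2971
d((30, 15), (29, 30)) = 15.0333
d((30, 15), (11, -26)) = 45.1885
d((29, 30), (11, -26)) = 58.8218

Closest pair: (12, 27) and (-2, 30) with distance 14.3178

The closest pair is (12, 27) and (-2, 30) with Euclidean distance 14.3178. For 8 points, brute-force pairwise comparison is shown above. For large n, the divide-and-conquer algorithm (sort by x, recurse on halves, check the dividing strip) achieves O(n log n).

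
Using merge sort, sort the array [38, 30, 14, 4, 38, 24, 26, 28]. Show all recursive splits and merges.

Merge sort trace:

Split: [38, 30, 14, 4, 38, 24, 26, 28] -> [38, 30, 14, 4] and [38, 24, 26, 28]
  Split: [38, 30, 14, 4] -> [38, 30] and [14, 4]
    Split: [38, 30] -> [38] and [30]
    Merge: [38] + [30] -> [30, 38]
    Split: [14, 4] -> [14] and [4]
    Merge: [14] + [4] -> [4, 14]
  Merge: [30, 38] + [4, 14] -> [4, 14, 30, 38]
  Split: [38, 24, 26, 28] -> [38, 24] and [26, 28]
    Split: [38, 24] -> [38] and [24]
    Merge: [38] + [24] -> [24, 38]
    Split: [26, 28] -> [26] and [28]
    Merge: [26] + [28] -> [26, 28]
  Merge: [24, 38] + [26, 28] -> [24, 26, 28, 38]
Merge: [4, 14, 30, 38] + [24, 26, 28, 38] -> [4, 14, 24, 26, 28, 30, 38, 38]

Final sorted array: [4, 14, 24, 26, 28, 30, 38, 38]

The merge sort proceeds by recursively splitting the array and merging sorted halves.
After all merges, the sorted array is [4, 14, 24, 26, 28, 30, 38, 38].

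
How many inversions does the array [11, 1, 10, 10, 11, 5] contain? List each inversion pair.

Finding inversions in [11, 1, 10, 10, 11, 5]:

(0, 1): arr[0]=11 > arr[1]=1
(0, 2): arr[0]=11 > arr[2]=10
(0, 3): arr[0]=11 > arr[3]=10
(0, 5): arr[0]=11 > arr[5]=5
(2, 5): arr[2]=10 > arr[5]=5
(3, 5): arr[3]=10 > arr[5]=5
(4, 5): arr[4]=11 > arr[5]=5

Total inversions: 7

The array has 7 inversion(s): (0,1), (0,2), (0,3), (0,5), (2,5), (3,5), (4,5). Each pair (i,j) satisfies i < j and arr[i] > arr[j].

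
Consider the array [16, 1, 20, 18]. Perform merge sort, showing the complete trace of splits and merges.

Merge sort trace:

Split: [16, 1, 20, 18] -> [16, 1] and [20, 18]
  Split: [16, 1] -> [16] and [1]
  Merge: [16] + [1] -> [1, 16]
  Split: [20, 18] -> [20] and [18]
  Merge: [20] + [18] -> [18, 20]
Merge: [1, 16] + [18, 20] -> [1, 16, 18, 20]

Final sorted array: [1, 16, 18, 20]

The merge sort proceeds by recursively splitting the array and merging sorted halves.
After all merges, the sorted array is [1, 16, 18, 20].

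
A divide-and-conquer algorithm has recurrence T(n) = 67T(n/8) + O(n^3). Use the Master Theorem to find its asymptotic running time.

Master Theorem for T(n) = 67T(n/8) + O(n^3):

a = 67, b = 8, c = 3
log_b(a) = log_8(67) = 2.0220

Case 3: c = 3 > log_8(67) = 2.0220
T(n) = O(n^3) = O(n^3)

For T(n) = 67T(n/8) + O(n^3): log_8(67) = 2.0220. This is Case 3 of the Master Theorem (c > log_b(a), work dominated by root), giving O(n^3).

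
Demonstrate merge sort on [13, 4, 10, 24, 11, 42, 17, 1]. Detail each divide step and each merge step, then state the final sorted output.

Merge sort trace:

Split: [13, 4, 10, 24, 11, 42, 17, 1] -> [13, 4, 10, 24] and [11, 42, 17, 1]
  Split: [13, 4, 10, 24] -> [13, 4] and [10, 24]
    Split: [13, 4] -> [13] and [4]
    Merge: [13] + [4] -> [4, 13]
    Split: [10, 24] -> [10] and [24]
    Merge: [10] + [24] -> [10, 24]
  Merge: [4, 13] + [10, 24] -> [4, 10, 13, 24]
  Split: [11, 42, 17, 1] -> [11, 42] and [17, 1]
    Split: [11, 42] -> [11] and [42]
    Merge: [11] + [42] -> [11, 42]
    Split: [17, 1] -> [17] and [1]
    Merge: [17] + [1] -> [1, 17]
  Merge: [11, 42] + [1, 17] -> [1, 11, 17, 42]
Merge: [4, 10, 13, 24] + [1, 11, 17, 42] -> [1, 4, 10, 11, 13, 17, 24, 42]

Final sorted array: [1, 4, 10, 11, 13, 17, 24, 42]

The merge sort proceeds by recursively splitting the array and merging sorted halves.
After all merges, the sorted array is [1, 4, 10, 11, 13, 17, 24, 42].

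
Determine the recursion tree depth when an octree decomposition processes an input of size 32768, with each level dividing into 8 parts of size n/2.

For divide and conquer with division factor 2:

Problem sizes at each level:
Level 0: 32768
Level 1: 16384
Level 2: 8192
Level 3: 4096
Level 4: 2048
Level 5: 1024
Level 6: 512
Level 7: 256
Level 8: 128
Level 9: 64
Level 10: 32
Level 11: 16
Level 12: 8
Level 13: 4
Level 14: 2
Level 15: 1

The root is level 0 and the size-1 base case is level 15 (the tree spans levels 0 through 15, i.e. 16 levels counting the root), so the depth is the number of divisions: log_2(32768) = 15

The recursion tree depth is log_2(32768) = 15. At each level, the problem size is divided by 2, so it takes 15 divisions to reduce to a base case of size 1. The algorithm makes 8 recursive calls at each level.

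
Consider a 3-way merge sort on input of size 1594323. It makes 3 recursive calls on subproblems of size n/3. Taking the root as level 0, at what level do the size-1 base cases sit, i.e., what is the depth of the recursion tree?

For divide and conquer with division factor 3:

Problem sizes at each level:
Level 0: 1594323
Level 1: 531441
Level 2: 177147
Level 3: 59049
Level 4: 19683
Level 5: 6561
Level 6: 2187
Level 7: 729
Level 8: 243
Level 9: 81
Level 10: 27
Level 11: 9
Level 12: 3
Level 13: 1

The root is level 0 and the size-1 base case is level 13 (the tree spans levels 0 through 13, i.e. 14 levels counting the root), so the depth is the number of divisions: log_3(1594323) = 13

The recursion tree depth is log_3(1594323) = 13. At each level, the problem size is divided by 3, so it takes 13 divisions to reduce to a base case of size 1. The algorithm makes 3 recursive calls at each level.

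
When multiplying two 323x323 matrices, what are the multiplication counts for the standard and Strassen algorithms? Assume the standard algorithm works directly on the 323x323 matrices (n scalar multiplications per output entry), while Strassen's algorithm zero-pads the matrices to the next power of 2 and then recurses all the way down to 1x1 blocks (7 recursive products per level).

Matrix multiplication for 323x323 matrices:

Strassen's algorithm requires power-of-2 dimensions. Pad 323x323 to 512x512 (next power of 2).

Standard algorithm: 323^3 = 33698267 multiplications
Strassen's algorithm: 7^(log2(512)) = 7^9 = 40353607 multiplications
Difference: 33698267 - 40353607 = -6655340 (Strassen uses MORE here due to padding overhead — for small or just-over-power-of-2 n, padding can outweigh the per-level savings)

Standard: 33698267 multiplications (323^3). Strassen: 40353607 multiplications (7^9, after padding to 512x512). Strassen reduces 8 recursive multiplications to 7 at each level.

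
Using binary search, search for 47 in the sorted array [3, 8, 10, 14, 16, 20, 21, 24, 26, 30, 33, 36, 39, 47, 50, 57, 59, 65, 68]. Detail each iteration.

Binary search for 47 in [3, 8, 10, 14, 16, 20, 21, 24, 26, 30, 33, 36, 39, 47, 50, 57, 59, 65, 68]:

lo=0, hi=18, mid=9, arr[mid]=30 -> 30 < 47, search right half
lo=10, hi=18, mid=14, arr[mid]=50 -> 50 > 47, search left half
lo=10, hi=13, mid=11, arr[mid]=36 -> 36 < 47, search right half
lo=12, hi=13, mid=12, arr[mid]=39 -> 39 < 47, search right half
lo=13, hi=13, mid=13, arr[mid]=47 -> Found target at index 13!

Binary search finds 47 at index 13 after 5 comparisons. The search repeatedly halves the search space by comparing with the middle element.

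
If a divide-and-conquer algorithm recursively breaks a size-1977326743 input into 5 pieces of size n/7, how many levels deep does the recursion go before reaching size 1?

For divide and conquer with division factor 7:

Problem sizes at each level:
Level 0: 1977326743
Level 1: 282475249
Level 2: 40353607
Level 3: 5764801
Level 4: 823543
Level 5: 117649
Level 6: 16807
Level 7: 2401
Level 8: 343
Level 9: 49
Level 10: 7
Level 11: 1

The root is level 0 and the size-1 base case is level 11 (the tree spans levels 0 through 11, i.e. 12 levels counting the root), so the depth is the number of divisions: log_7(1977326743) = 11

The recursion tree depth is log_7(1977326743) = 11. At each level, the problem size is divided by 7, so it takes 11 divisions to reduce to a base case of size 1. The algorithm makes 5 recursive calls at each level.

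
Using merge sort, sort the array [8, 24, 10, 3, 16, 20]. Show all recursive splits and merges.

Merge sort trace:

Split: [8, 24, 10, 3, 16, 20] -> [8, 24, 10] and [3, 16, 20]
  Split: [8, 24, 10] -> [8] and [24, 10]
    Split: [24, 10] -> [24] and [10]
    Merge: [24] + [10] -> [10, 24]
  Merge: [8] + [10, 24] -> [8, 10, 24]
  Split: [3, 16, 20] -> [3] and [16, 20]
    Split: [16, 20] -> [16] and [20]
    Merge: [16] + [20] -> [16, 20]
  Merge: [3] + [16, 20] -> [3, 16, 20]
Merge: [8, 10, 24] + [3, 16, 20] -> [3, 8, 10, 16, 20, 24]

Final sorted array: [3, 8, 10, 16, 20, 24]

The merge sort proceeds by recursively splitting the array and merging sorted halves.
After all merges, the sorted array is [3, 8, 10, 16, 20, 24].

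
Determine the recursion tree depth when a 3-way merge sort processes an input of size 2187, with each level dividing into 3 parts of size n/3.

For divide and conquer with division factor 3:

Problem sizes at each level:
Level 0: 2187
Level 1: 729
Level 2: 243
Level 3: 81
Level 4: 27
Level 5: 9
Level 6: 3
Level 7: 1

The root is level 0 and the size-1 base case is level 7 (the tree spans levels 0 through 7, i.e. 8 levels counting the root), so the depth is the number of divisions: log_3(2187) = 7

The recursion tree depth is log_3(2187) = 7. At each level, the problem size is divided by 3, so it takes 7 divisions to reduce to a base case of size 1. The algorithm makes 3 recursive calls at each level.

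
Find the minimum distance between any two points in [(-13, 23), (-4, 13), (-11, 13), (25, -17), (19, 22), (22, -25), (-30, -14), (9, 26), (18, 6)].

Computing all pairwise distances among 9 points:

d((-13, 23), (-4, 13)) = 13.4536
d((-13, 23), (-11, 13)) = 10.198
d((-13, 23), (25, -17)) = 55.1725
d((-13, 23), (19, 22)) = 32.0156
d((-13, 23), (22, -25)) = 59.4054
d((-13, 23), (-30, -14)) = 40.7185
d((-13, 23), (9, 26)) = 22.2036
d((-13, 23), (18, 6)) = 35.3553
d((-4, 13), (-11, 13)) = 7.0 <-- minimum
d((-4, 13), (25, -17)) = 41.7253
d((-4, 13), (19, 22)) = 24.6982
d((-4, 13), (22, -25)) = 46.0435
d((-4, 13), (-30, -14)) = 37.4833
d((-4, 13), (9, 26)) = 18.3848
d((-4, 13), (18, 6)) = 23.0868
d((-11, 13), (25, -17)) = 46.8615
d((-11, 13), (19, 22)) = 31.3209
d((-11, 13), (22, -25)) = 50.3289
d((-11, 13), (-30, -14)) = 33.0151
d((-11, 13), (9, 26)) = 23.8537
d((-11, 13), (18, 6)) = 29.8329
d((25, -17), (19, 22)) = 39.4588
d((25, -17), (22, -25)) = 8.544
d((25, -17), (-30, -14)) = 55.0818
d((25, -17), (9, 26)) = 45.8803
d((25, -17), (18, 6)) = 24.0416
d((19, 22), (22, -25)) = 47.0956
d((19, 22), (-30, -14)) = 60.803
d((19, 22), (9, 26)) = 10.7703
d((19, 22), (18, 6)) = 16.0312
d((22, -25), (-30, -14)) = 53.1507
d((22, -25), (9, 26)) = 52.6308
d((22, -25), (18, 6)) = 31.257
d((-30, -14), (9, 26)) = 55.8659
d((-30, -14), (18, 6)) = 52.0
d((9, 26), (18, 6)) = 21.9317

Closest pair: (-4, 13) and (-11, 13) with distance 7.0

The closest pair is (-4, 13) and (-11, 13) with Euclidean distance 7.0. For 9 points, brute-force pairwise comparison is shown above. For large n, the divide-and-conquer algorithm (sort by x, recurse on halves, check the dividing strip) achieves O(n log n).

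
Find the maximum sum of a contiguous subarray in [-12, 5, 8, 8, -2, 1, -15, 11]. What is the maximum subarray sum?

Using Kadane's algorithm on [-12, 5, 8, 8, -2, 1, -15, 11]:

Scanning through the array:
Position 1 (value 5): max_ending_here = 5, max_so_far = 5
Position 2 (value 8): max_ending_here = 13, max_so_far = 13
Position 3 (value 8): max_ending_here = 21, max_so_far = 21
Position 4 (value -2): max_ending_here = 19, max_so_far = 21
Position 5 (value 1): max_ending_here = 20, max_so_far = 21
Position 6 (value -15): max_ending_here = 5, max_so_far = 21
Position 7 (value 11): max_ending_here = 16, max_so_far = 21

Maximum subarray: [5, 8, 8]
Maximum sum: 21

The maximum subarray is [5, 8, 8] with sum 21. This subarray runs from index 1 to index 3.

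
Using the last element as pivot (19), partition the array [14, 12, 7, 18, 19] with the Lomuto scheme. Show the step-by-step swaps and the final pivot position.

Lomuto partition with pivot = 19:

Initial array: [14, 12, 7, 18, 19]

arr[0]=14 <= 19: swap with position 0, array becomes [14, 12, 7, 18, 19]
arr[1]=12 <= 19: swap with position 1, array becomes [14, 12, 7, 18, 19]
arr[2]=7 <= 19: swap with position 2, array becomes [14, 12, 7, 18, 19]
arr[3]=18 <= 19: swap with position 3, array becomes [14, 12, 7, 18, 19]

Place pivot at position 4: [14, 12, 7, 18, 19]
Pivot position: 4

After partitioning with pivot 19, the array becomes [14, 12, 7, 18, 19]. The pivot is placed at index 4. All elements to the left of the pivot are <= 19, and all elements to the right are > 19.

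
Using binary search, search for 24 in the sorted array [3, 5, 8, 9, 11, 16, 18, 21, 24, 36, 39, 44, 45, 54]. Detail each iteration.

Binary search for 24 in [3, 5, 8, 9, 11, 16, 18, 21, 24, 36, 39, 44, 45, 54]:

lo=0, hi=13, mid=6, arr[mid]=18 -> 18 < 24, search right half
lo=7, hi=13, mid=10, arr[mid]=39 -> 39 > 24, search left half
lo=7, hi=9, mid=8, arr[mid]=24 -> Found target at index 8!

Binary search finds 24 at index 8 after 3 comparisons. The search repeatedly halves the search space by comparing with the middle element.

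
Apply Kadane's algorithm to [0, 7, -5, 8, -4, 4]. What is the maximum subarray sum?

Using Kadane's algorithm on [0, 7, -5, 8, -4, 4]:

Scanning through the array:
Position 1 (value 7): max_ending_here = 7, max_so_far = 7
Position 2 (value -5): max_ending_here = 2, max_so_far = 7
Position 3 (value 8): max_ending_here = 10, max_so_far = 10
Position 4 (value -4): max_ending_here = 6, max_so_far = 10
Position 5 (value 4): max_ending_here = 10, max_so_far = 10

Maximum subarray: [0, 7, -5, 8]
Maximum sum: 10

The maximum subarray is [0, 7, -5, 8] with sum 10. This subarray runs from index 0 to index 3.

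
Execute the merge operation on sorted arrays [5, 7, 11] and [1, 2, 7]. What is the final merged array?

Merging process:

Compare 5 vs 1: take 1 from right. Merged: [1]
Compare 5 vs 2: take 2 from right. Merged: [1, 2]
Compare 5 vs 7: take 5 from left. Merged: [1, 2, 5]
Compare 7 vs 7: take 7 from left. Merged: [1, 2, 5, 7]
Compare 11 vs 7: take 7 from right. Merged: [1, 2, 5, 7, 7]
Append remaining from left: [11]. Merged: [1, 2, 5, 7, 7, 11]

Final merged array: [1, 2, 5, 7, 7, 11]
Total comparisons: 5

The merged array is [1, 2, 5, 7, 7, 11], requiring 5 comparisons. The merge step runs in O(n) time where n is the total number of elements.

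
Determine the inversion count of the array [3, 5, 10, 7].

Finding inversions in [3, 5, 10, 7]:

(2, 3): arr[2]=10 > arr[3]=7

Total inversions: 1

The array has 1 inversion(s): (2,3). Each pair (i,j) satisfies i < j and arr[i] > arr[j].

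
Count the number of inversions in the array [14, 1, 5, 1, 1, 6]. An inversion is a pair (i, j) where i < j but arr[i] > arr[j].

Finding inversions in [14, 1, 5, 1, 1, 6]:

(0, 1): arr[0]=14 > arr[1]=1
(0, 2): arr[0]=14 > arr[2]=5
(0, 3): arr[0]=14 > arr[3]=1
(0, 4): arr[0]=14 > arr[4]=1
(0, 5): arr[0]=14 > arr[5]=6
(2, 3): arr[2]=5 > arr[3]=1
(2, 4): arr[2]=5 > arr[4]=1

Total inversions: 7

The array has 7 inversion(s): (0,1), (0,2), (0,3), (0,4), (0,5), (2,3), (2,4). Each pair (i,j) satisfies i < j and arr[i] > arr[j].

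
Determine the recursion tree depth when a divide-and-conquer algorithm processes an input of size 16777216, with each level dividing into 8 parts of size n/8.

For divide and conquer with division factor 8:

Problem sizes at each level:
Level 0: 16777216
Level 1: 2097152
Level 2: 262144
Level 3: 32768
Level 4: 4096
Level 5: 512
Level 6: 64
Level 7: 8
Level 8: 1

The root is level 0 and the size-1 base case is level 8 (the tree spans levels 0 through 8, i.e. 9 levels counting the root), so the depth is the number of divisions: log_8(16777216) = 8

The recursion tree depth is log_8(16777216) = 8. At each level, the problem size is divided by 8, so it takes 8 divisions to reduce to a base case of size 1. The algorithm makes 8 recursive calls at each level.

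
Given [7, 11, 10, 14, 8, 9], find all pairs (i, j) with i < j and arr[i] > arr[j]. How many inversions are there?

Finding inversions in [7, 11, 10, 14, 8, 9]:

(1, 2): arr[1]=11 > arr[2]=10
(1, 4): arr[1]=11 > arr[4]=8
(1, 5): arr[1]=11 > arr[5]=9
(2, 4): arr[2]=10 > arr[4]=8
(2, 5): arr[2]=10 > arr[5]=9
(3, 4): arr[3]=14 > arr[4]=8
(3, 5): arr[3]=14 > arr[5]=9

Total inversions: 7

The array has 7 inversion(s): (1,2), (1,4), (1,5), (2,4), (2,5), (3,4), (3,5). Each pair (i,j) satisfies i < j and arr[i] > arr[j].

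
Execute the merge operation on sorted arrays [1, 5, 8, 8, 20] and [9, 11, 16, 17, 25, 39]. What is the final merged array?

Merging process:

Compare 1 vs 9: take 1 from left. Merged: [1]
Compare 5 vs 9: take 5 from left. Merged: [1, 5]
Compare 8 vs 9: take 8 from left. Merged: [1, 5, 8]
Compare 8 vs 9: take 8 from left. Merged: [1, 5, 8, 8]
Compare 20 vs 9: take 9 from right. Merged: [1, 5, 8, 8, 9]
Compare 20 vs 11: take 11 from right. Merged: [1, 5, 8, 8, 9, 11]
Compare 20 vs 16: take 16 from right. Merged: [1, 5, 8, 8, 9, 11, 16]
Compare 20 vs 17: take 17 from right. Merged: [1, 5, 8, 8, 9, 11, 16, 17]
Compare 20 vs 25: take 20 from left. Merged: [1, 5, 8, 8, 9, 11, 16, 17, 20]
Append remaining from right: [25, 39]. Merged: [1, 5, 8, 8, 9, 11, 16, 17, 20, 25, 39]

Final merged array: [1, 5, 8, 8, 9, 11, 16, 17, 20, 25, 39]
Total comparisons: 9

The merged array is [1, 5, 8, 8, 9, 11, 16, 17, 20, 25, 39], requiring 9 comparisons. The merge step runs in O(n) time where n is the total number of elements.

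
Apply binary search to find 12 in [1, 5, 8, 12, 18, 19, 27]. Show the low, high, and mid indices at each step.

Binary search for 12 in [1, 5, 8, 12, 18, 19, 27]:

lo=0, hi=6, mid=3, arr[mid]=12 -> Found target at index 3!

Binary search finds 12 at index 3 after 1 comparisons. The search repeatedly halves the search space by comparing with the middle element.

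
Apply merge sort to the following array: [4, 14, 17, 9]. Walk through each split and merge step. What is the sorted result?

Merge sort trace:

Split: [4, 14, 17, 9] -> [4, 14] and [17, 9]
  Split: [4, 14] -> [4] and [14]
  Merge: [4] + [14] -> [4, 14]
  Split: [17, 9] -> [17] and [9]
  Merge: [17] + [9] -> [9, 17]
Merge: [4, 14] + [9, 17] -> [4, 9, 14, 17]

Final sorted array: [4, 9, 14, 17]

The merge sort proceeds by recursively splitting the array and merging sorted halves.
After all merges, the sorted array is [4, 9, 14, 17].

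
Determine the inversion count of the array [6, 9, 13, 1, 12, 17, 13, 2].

Finding inversions in [6, 9, 13, 1, 12, 17, 13, 2]:

(0, 3): arr[0]=6 > arr[3]=1
(0, 7): arr[0]=6 > arr[7]=2
(1, 3): arr[1]=9 > arr[3]=1
(1, 7): arr[1]=9 > arr[7]=2
(2, 3): arr[2]=13 > arr[3]=1
(2, 4): arr[2]=13 > arr[4]=12
(2, 7): arr[2]=13 > arr[7]=2
(4, 7): arr[4]=12 > arr[7]=2
(5, 6): arr[5]=17 > arr[6]=13
(5, 7): arr[5]=17 > arr[7]=2
(6, 7): arr[6]=13 > arr[7]=2

Total inversions: 11

The array has 11 inversion(s): (0,3), (0,7), (1,3), (1,7), (2,3), (2,4), (2,7), (4,7), (5,6), (5,7), (6,7). Each pair (i,j) satisfies i < j and arr[i] > arr[j].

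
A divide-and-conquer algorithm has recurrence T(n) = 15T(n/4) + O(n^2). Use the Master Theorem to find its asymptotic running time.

Master Theorem for T(n) = 15T(n/4) + O(n^2):

a = 15, b = 4, c = 2
log_b(a) = log_4(15) = 1.9534

Case 3: c = 2 > log_4(15) = 1.9534
T(n) = O(n^2) = O(n^2)

For T(n) = 15T(n/4) + O(n^2): log_4(15) = 1.9534. This is Case 3 of the Master Theorem (c > log_b(a), work dominated by root), giving O(n^2).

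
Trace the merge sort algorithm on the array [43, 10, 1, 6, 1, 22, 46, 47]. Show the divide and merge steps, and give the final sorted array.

Merge sort trace:

Split: [43, 10, 1, 6, 1, 22, 46, 47] -> [43, 10, 1, 6] and [1, 22, 46, 47]
  Split: [43, 10, 1, 6] -> [43, 10] and [1, 6]
    Split: [43, 10] -> [43] and [10]
    Merge: [43] + [10] -> [10, 43]
    Split: [1, 6] -> [1] and [6]
    Merge: [1] + [6] -> [1, 6]
  Merge: [10, 43] + [1, 6] -> [1, 6, 10, 43]
  Split: [1, 22, 46, 47] -> [1, 22] and [46, 47]
    Split: [1, 22] -> [1] and [22]
    Merge: [1] + [22] -> [1, 22]
    Split: [46, 47] -> [46] and [47]
    Merge: [46] + [47] -> [46, 47]
  Merge: [1, 22] + [46, 47] -> [1, 22, 46, 47]
Merge: [1, 6, 10, 43] + [1, 22, 46, 47] -> [1, 1, 6, 10, 22, 43, 46, 47]

Final sorted array: [1, 1, 6, 10, 22, 43, 46, 47]

The merge sort proceeds by recursively splitting the array and merging sorted halves.
After all merges, the sorted array is [1, 1, 6, 10, 22, 43, 46, 47].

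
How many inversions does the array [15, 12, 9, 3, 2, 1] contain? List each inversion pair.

Finding inversions in [15, 12, 9, 3, 2, 1]:

(0, 1): arr[0]=15 > arr[1]=12
(0, 2): arr[0]=15 > arr[2]=9
(0, 3): arr[0]=15 > arr[3]=3
(0, 4): arr[0]=15 > arr[4]=2
(0, 5): arr[0]=15 > arr[5]=1
(1, 2): arr[1]=12 > arr[2]=9
(1, 3): arr[1]=12 > arr[3]=3
(1, 4): arr[1]=12 > arr[4]=2
(1, 5): arr[1]=12 > arr[5]=1
(2, 3): arr[2]=9 > arr[3]=3
(2, 4): arr[2]=9 > arr[4]=2
(2, 5): arr[2]=9 > arr[5]=1
(3, 4): arr[3]=3 > arr[4]=2
(3, 5): arr[3]=3 > arr[5]=1
(4, 5): arr[4]=2 > arr[5]=1

Total inversions: 15

The array has 15 inversion(s): (0,1), (0,2), (0,3), (0,4), (0,5), (1,2), (1,3), (1,4), (1,5), (2,3), (2,4), (2,5), (3,4), (3,5), (4,5). Each pair (i,j) satisfies i < j and arr[i] > arr[j].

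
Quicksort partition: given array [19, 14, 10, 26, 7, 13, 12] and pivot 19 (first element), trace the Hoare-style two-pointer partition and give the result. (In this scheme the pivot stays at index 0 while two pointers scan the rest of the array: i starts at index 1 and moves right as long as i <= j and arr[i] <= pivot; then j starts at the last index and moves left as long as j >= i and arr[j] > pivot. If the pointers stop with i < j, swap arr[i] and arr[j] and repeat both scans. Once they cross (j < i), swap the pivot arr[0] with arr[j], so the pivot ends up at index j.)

Hoare-style two-pointer partition with pivot = 19:

Initial array: [19, 14, 10, 26, 7, 13, 12]

Pointers start at i = 1, j = 6.
i stops at index 3 (arr[3]=26 > 19), j stops at index 6 (arr[6]=12 <= 19): swap arr[3] and arr[6], array becomes [19, 14, 10, 12, 7, 13, 26]
i ends at 6, j ends at 5: the pointers have crossed (j < i), so scanning stops.

Swap pivot arr[0] with arr[5] to place pivot at position 5: [13, 14, 10, 12, 7, 19, 26]
Pivot position: 5

After partitioning with pivot 19, the array becomes [13, 14, 10, 12, 7, 19, 26]. The pivot is placed at index 5. All elements to the left of the pivot are <= 19, and all elements to the right are > 19.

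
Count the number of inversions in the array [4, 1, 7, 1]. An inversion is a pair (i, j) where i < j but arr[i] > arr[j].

Finding inversions in [4, 1, 7, 1]:

(0, 1): arr[0]=4 > arr[1]=1
(0, 3): arr[0]=4 > arr[3]=1
(2, 3): arr[2]=7 > arr[3]=1

Total inversions: 3

The array has 3 inversion(s): (0,1), (0,3), (2,3). Each pair (i,j) satisfies i < j and arr[i] > arr[j].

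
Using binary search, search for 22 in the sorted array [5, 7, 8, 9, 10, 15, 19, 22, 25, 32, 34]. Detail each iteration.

Binary search for 22 in [5, 7, 8, 9, 10, 15, 19, 22, 25, 32, 34]:

lo=0, hi=10, mid=5, arr[mid]=15 -> 15 < 22, search right half
lo=6, hi=10, mid=8, arr[mid]=25 -> 25 > 22, search left half
lo=6, hi=7, mid=6, arr[mid]=19 -> 19 < 22, search right half
lo=7, hi=7, mid=7, arr[mid]=22 -> Found target at index 7!

Binary search finds 22 at index 7 after 4 comparisons. The search repeatedly halves the search space by comparing with the middle element.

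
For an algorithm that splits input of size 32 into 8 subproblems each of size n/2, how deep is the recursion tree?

For divide and conquer with division factor 2:

Problem sizes at each level:
Level 0: 32
Level 1: 16
Level 2: 8
Level 3: 4
Level 4: 2
Level 5: 1

The root is level 0 and the size-1 base case is level 5 (the tree spans levels 0 through 5, i.e. 6 levels counting the root), so the depth is the number of divisions: log_2(32) = 5

The recursion tree depth is log_2(32) = 5. At each level, the problem size is divided by 2, so it takes 5 divisions to reduce to a base case of size 1. The algorithm makes 8 recursive calls at each level.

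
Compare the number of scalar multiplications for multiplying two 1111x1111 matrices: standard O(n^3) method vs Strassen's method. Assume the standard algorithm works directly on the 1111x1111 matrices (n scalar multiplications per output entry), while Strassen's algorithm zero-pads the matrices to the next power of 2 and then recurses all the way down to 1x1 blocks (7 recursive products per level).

Matrix multiplication for 1111x1111 matrices:

Strassen's algorithm requires power-of-2 dimensions. Pad 1111x1111 to 2048x2048 (next power of 2).

Standard algorithm: 1111^3 = 1371330631 multiplications
Strassen's algorithm: 7^(log2(2048)) = 7^11 = 1977326743 multiplications
Difference: 1371330631 - 1977326743 = -605996112 (Strassen uses MORE here due to padding overhead — for small or just-over-power-of-2 n, padding can outweigh the per-level savings)

Standard: 1371330631 multiplications (1111^3). Strassen: 1977326743 multiplications (7^11, after padding to 2048x2048). Strassen reduces 8 recursive multiplications to 7 at each level.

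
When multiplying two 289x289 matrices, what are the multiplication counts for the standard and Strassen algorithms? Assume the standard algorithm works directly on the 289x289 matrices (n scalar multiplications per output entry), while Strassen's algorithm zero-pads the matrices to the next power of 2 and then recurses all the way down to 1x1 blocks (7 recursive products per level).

Matrix multiplication for 289x289 matrices:

Strassen's algorithm requires power-of-2 dimensions. Pad 289x289 to 512x512 (next power of 2).

Standard algorithm: 289^3 = 24137569 multiplications
Strassen's algorithm: 7^(log2(512)) = 7^9 = 40353607 multiplications
Difference: 24137569 - 40353607 = -16216038 (Strassen uses MORE here due to padding overhead — for small or just-over-power-of-2 n, padding can outweigh the per-level savings)

Standard: 24137569 multiplications (289^3). Strassen: 40353607 multiplications (7^9, after padding to 512x512). Strassen reduces 8 recursive multiplications to 7 at each level.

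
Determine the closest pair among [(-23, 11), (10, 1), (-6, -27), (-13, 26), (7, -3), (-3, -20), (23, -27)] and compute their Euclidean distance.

Computing all pairwise distances among 7 points:

d((-23, 11), (10, 1)) = 34.4819
d((-23, 11), (-6, -27)) = 41.6293
d((-23, 11), (-13, 26)) = 18.0278
d((-23, 11), (7, -3)) = 33.1059
d((-23, 11), (-3, -20)) = 36.8917
d((-23, 11), (23, -27)) = 59.6657
d((10, 1), (-6, -27)) = 32.249
d((10, 1), (-13, 26)) = 33.9706
d((10, 1), (7, -3)) = 5.0 <-- minimum
d((10, 1), (-3, -20)) = 24.6982
d((10, 1), (23, -27)) = 30.8707
d((-6, -27), (-13, 26)) = 53.4603
d((-6, -27), (7, -3)) = 27.2947
d((-6, -27), (-3, -20)) = 7.6158
d((-6, -27), (23, -27)) = 29.0
d((-13, 26), (7, -3)) = 35.2278
d((-13, 26), (-3, -20)) = 47.0744
d((-13, 26), (23, -27)) = 64.0703
d((7, -3), (-3, -20)) = 19.7231
d((7, -3), (23, -27)) = 28.8444
d((-3, -20), (23, -27)) = 26.9258

Closest pair: (10, 1) and (7, -3) with distance 5.0

The closest pair is (10, 1) and (7, -3) with Euclidean distance 5.0. For 7 points, brute-force pairwise comparison is shown above. For large n, the divide-and-conquer algorithm (sort by x, recurse on halves, check the dividing strip) achieves O(n log n).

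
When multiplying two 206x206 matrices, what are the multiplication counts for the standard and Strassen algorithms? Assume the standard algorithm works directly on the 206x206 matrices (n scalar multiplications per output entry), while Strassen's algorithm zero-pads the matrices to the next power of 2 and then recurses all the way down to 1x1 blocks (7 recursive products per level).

Matrix multiplication for 206x206 matrices:

Strassen's algorithm requires power-of-2 dimensions. Pad 206x206 to 256x256 (next power of 2).

Standard algorithm: 206^3 = 8741816 multiplications
Strassen's algorithm: 7^(log2(256)) = 7^8 = 5764801 multiplications
Savings: 8741816 - 5764801 = 2977015 multiplications

Standard: 8741816 multiplications (206^3). Strassen: 5764801 multiplications (7^8, after padding to 256x256). Strassen reduces 8 recursive multiplications to 7 at each level.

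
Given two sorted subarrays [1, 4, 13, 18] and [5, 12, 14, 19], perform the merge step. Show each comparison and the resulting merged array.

Merging process:

Compare 1 vs 5: take 1 from left. Merged: [1]
Compare 4 vs 5: take 4 from left. Merged: [1, 4]
Compare 13 vs 5: take 5 from right. Merged: [1, 4, 5]
Compare 13 vs 12: take 12 from right. Merged: [1, 4, 5, 12]
Compare 13 vs 14: take 13 from left. Merged: [1, 4, 5, 12, 13]
Compare 18 vs 14: take 14 from right. Merged: [1, 4, 5, 12, 13, 14]
Compare 18 vs 19: take 18 from left. Merged: [1, 4, 5, 12, 13, 14, 18]
Append remaining from right: [19]. Merged: [1, 4, 5, 12, 13, 14, 18, 19]

Final merged array: [1, 4, 5, 12, 13, 14, 18, 19]
Total comparisons: 7

The merged array is [1, 4, 5, 12, 13, 14, 18, 19], requiring 7 comparisons. The merge step runs in O(n) time where n is the total number of elements.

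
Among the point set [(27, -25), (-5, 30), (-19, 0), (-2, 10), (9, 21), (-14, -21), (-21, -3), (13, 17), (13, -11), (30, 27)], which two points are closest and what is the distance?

Computing all pairwise distances among 10 points:

d((27, -25), (-5, 30)) = 63.6318
d((27, -25), (-19, 0)) = 52.3546
d((27, -25), (-2, 10)) = 45.4533
d((27, -25), (9, 21)) = 49.3964
d((27, -25), (-14, -21)) = 41.1947
d((27, -25), (-21, -3)) = 52.8015
d((27, -25), (13, 17)) = 44.2719
d((27, -25), (13, -11)) = 19.799
d((27, -25), (30, 27)) = 52.0865
d((-5, 30), (-19, 0)) = 33.1059
d((-5, 30), (-2, 10)) = 20.2237
d((-5, 30), (9, 21)) = 16.6433
d((-5, 30), (-14, -21)) = 51.788
d((-5, 30), (-21, -3)) = 36.6742
d((-5, 30), (13, 17)) = 22.2036
d((-5, 30), (13, -11)) = 44.7772
d((-5, 30), (30, 27)) = 35.1283
d((-19, 0), (-2, 10)) = 19.7231
d((-19, 0), (9, 21)) = 35.0
d((-19, 0), (-14, -21)) = 21.587
d((-19, 0), (-21, -3)) = 3.6056 <-- minimum
d((-19, 0), (13, 17)) = 36.2353
d((-19, 0), (13, -11)) = 33.8378
d((-19, 0), (30, 27)) = 55.9464
d((-2, 10), (9, 21)) = 15.5563
d((-2, 10), (-14, -21)) = 33.2415
d((-2, 10), (-21, -3)) = 23.0217
d((-2, 10), (13, 17)) = 16.5529
d((-2, 10), (13, -11)) = 25.807
d((-2, 10), (30, 27)) = 36.2353
d((9, 21), (-14, -21)) = 47.8853
d((9, 21), (-21, -3)) = 38.4187
d((9, 21), (13, 17)) = 5.6569
d((9, 21), (13, -11)) = 32.249
d((9, 21), (30, 27)) = 21.8403
d((-14, -21), (-21, -3)) = 19.3132
d((-14, -21), (13, 17)) = 46.6154
d((-14, -21), (13, -11)) = 28.7924
d((-14, -21), (30, 27)) = 65.1153
d((-21, -3), (13, 17)) = 39.4462
d((-21, -3), (13, -11)) = 34.9285
d((-21, -3), (30, 27)) = 59.1692
d((13, 17), (13, -11)) = 28.0
d((13, 17), (30, 27)) = 19.7231
d((13, -11), (30, 27)) = 41.6293

Closest pair: (-19, 0) and (-21, -3) with distance 3.6056

The closest pair is (-19, 0) and (-21, -3) with Euclidean distance 3.6056. For 10 points, brute-force pairwise comparison is shown above. For large n, the divide-and-conquer algorithm (sort by x, recurse on halves, check the dividing strip) achieves O(n log n).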